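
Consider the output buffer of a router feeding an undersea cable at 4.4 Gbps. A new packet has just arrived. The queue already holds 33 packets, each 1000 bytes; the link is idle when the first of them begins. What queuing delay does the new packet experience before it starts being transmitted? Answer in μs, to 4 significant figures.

Each queued packet: L/R = 8000/4400000000 = 1.81818 μs.
33 queued → 60 μs.
Queuing delay = 60.00 μs.

60.00 μs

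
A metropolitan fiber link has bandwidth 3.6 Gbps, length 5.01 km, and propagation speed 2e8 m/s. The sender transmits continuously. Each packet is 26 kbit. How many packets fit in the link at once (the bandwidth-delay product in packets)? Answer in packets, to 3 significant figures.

Propagation delay = 5010 / 200000000 = 2.505e-05 s.
BDP = R × t_prop = 3600000000 × 2.505e-05 = 90180 bits.
In packets of 26000 bits: 3.47 packets.

3.47 packets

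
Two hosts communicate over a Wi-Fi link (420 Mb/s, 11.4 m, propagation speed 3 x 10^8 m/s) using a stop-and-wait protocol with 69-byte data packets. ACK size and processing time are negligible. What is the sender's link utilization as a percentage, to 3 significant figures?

94.5 %

t_tx = L/R = 552/420000000 = 1.31429e-06 s.
t_prop = 11.4/300000000 = 3.8e-08 s; RTT = 7.6e-08 s.
Cycle = t_tx + RTT = 1.39029e-06 s.
Utilization = t_tx / cycle = 1.31429e-06/1.39029e-06 = 94.5 %.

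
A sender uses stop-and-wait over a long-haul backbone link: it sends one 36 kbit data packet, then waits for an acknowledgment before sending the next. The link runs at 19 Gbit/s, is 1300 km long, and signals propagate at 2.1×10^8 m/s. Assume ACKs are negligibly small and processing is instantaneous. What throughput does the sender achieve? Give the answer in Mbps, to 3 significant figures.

t_tx = L/R = 36000/19000000000 = 1.89474e-06 s.
t_prop = 1300000/210000000 = 0.00619048 s; RTT = 0.012381 s.
Cycle = t_tx + RTT = 0.0123828 s.
Throughput = L / cycle = 36000 / 0.0123828 = 2.91 Mbps.

2.91 Mbps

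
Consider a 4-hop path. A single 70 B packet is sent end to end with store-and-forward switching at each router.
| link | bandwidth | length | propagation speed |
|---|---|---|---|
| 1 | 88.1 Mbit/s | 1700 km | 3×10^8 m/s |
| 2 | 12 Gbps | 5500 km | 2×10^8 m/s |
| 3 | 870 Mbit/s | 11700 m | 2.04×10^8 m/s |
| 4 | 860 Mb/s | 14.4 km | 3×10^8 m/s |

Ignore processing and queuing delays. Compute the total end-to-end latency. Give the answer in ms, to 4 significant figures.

L = 70 × 8 = 560 bits.
Transmission delays (L/R per hop): 0.00635641, 4.66667e-05, 0.000643678, 0.000651163 ms; sum = 0.00769792 ms.
Propagation delays (d/s per hop): 5.66667, 27.5, 0.0573529, 0.048 ms; sum = 33.272 ms.
End-to-end = 33.28 ms.

33.28 ms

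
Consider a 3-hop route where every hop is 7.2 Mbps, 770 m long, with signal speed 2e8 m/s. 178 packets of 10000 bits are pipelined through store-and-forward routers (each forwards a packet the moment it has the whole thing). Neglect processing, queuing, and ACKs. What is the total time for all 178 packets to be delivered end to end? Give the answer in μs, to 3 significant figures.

Per-hop transmission t_tx = L/R = 10000/7200000 = 1388.89 μs.
Per-hop propagation t_prop = 770/200000000 = 3.85 μs.
Pipeline fill: first packet needs 3·t_tx to clear all hops; remaining 177 packets each add one t_tx.
Total = (3+178-1)·t_tx + 3·t_prop = 180·1388.89 + 3·3.85 = 250000 μs.

250000 μs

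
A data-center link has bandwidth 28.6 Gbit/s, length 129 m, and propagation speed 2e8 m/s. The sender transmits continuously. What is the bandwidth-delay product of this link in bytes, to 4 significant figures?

Propagation delay = 129 / 200000000 = 6.45e-07 s.
BDP = R × t_prop = 28600000000 × 6.45e-07 = 18447 bits.
In bytes: 18447/8 = 2306 bytes.

2306 bytes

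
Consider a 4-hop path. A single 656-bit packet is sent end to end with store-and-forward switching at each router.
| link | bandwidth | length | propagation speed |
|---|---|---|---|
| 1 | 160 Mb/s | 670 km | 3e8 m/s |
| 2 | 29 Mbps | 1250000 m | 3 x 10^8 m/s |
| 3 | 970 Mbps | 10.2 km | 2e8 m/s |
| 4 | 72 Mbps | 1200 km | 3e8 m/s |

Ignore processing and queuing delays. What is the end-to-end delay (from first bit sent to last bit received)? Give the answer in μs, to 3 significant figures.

10500 μs

Transmission delays (L/R per hop): 4.1, 22.6207, 0.676289, 9.11111 μs; sum = 36.5081 μs.
Propagation delays (d/s per hop): 2233.33, 4166.67, 51, 4000 μs; sum = 10451 μs.
End-to-end = 10500 μs.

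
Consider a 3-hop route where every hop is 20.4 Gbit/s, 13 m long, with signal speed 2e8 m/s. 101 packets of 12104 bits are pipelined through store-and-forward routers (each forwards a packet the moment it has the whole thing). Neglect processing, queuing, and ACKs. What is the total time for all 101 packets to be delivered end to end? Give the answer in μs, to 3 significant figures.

61.3 μs

Per-hop transmission t_tx = L/R = 12104/20400000000 = 0.593333 μs.
Per-hop propagation t_prop = 13/200000000 = 0.065 μs.
Pipeline fill: first packet needs 3·t_tx to clear all hops; remaining 100 packets each add one t_tx.
Total = (3+101-1)·t_tx + 3·t_prop = 103·0.593333 + 3·0.065 = 61.3 μs.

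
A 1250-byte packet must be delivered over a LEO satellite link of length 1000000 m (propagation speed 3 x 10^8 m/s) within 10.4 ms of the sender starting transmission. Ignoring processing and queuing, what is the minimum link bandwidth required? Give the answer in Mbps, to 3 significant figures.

1.42 Mbps

L = 10000 bits.
Propagation delay = 1000000 / 300000000 = 3.33333 ms.
Transmission budget = 10.4 − 3.33333 = 7.06667 ms.
R ≥ L / t_tx = 10000 bits / 0.00706667 s = 1.42 Mbps.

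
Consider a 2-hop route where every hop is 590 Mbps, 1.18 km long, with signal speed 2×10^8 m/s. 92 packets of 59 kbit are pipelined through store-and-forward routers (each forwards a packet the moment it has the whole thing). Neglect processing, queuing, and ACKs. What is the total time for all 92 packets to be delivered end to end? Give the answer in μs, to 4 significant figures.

Per-hop transmission t_tx = L/R = 59000/590000000 = 100 μs.
Per-hop propagation t_prop = 1180/200000000 = 5.9 μs.
Pipeline fill: first packet needs 2·t_tx to clear all hops; remaining 91 packets each add one t_tx.
Total = (2+92-1)·t_tx + 2·t_prop = 93·100 + 2·5.9 = 9312 μs.

9312 μs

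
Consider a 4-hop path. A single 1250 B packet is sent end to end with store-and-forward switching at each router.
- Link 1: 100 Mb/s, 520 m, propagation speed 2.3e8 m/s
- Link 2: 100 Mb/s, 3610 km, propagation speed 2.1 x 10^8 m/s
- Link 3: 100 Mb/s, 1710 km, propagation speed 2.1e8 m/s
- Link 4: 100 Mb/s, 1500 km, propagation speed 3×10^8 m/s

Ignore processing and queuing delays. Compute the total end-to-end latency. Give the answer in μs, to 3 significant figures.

L = 1250 × 8 = 10000 bits.
Transmission delay per hop = L/R = 10000/100000000 = 100 μs; 4 hops → 400 μs.
Propagation delays (d/s per hop): 2.26087, 17190.5, 8142.86, 5000 μs; sum = 30335.6 μs.
End-to-end = 30700 μs.

30700 μs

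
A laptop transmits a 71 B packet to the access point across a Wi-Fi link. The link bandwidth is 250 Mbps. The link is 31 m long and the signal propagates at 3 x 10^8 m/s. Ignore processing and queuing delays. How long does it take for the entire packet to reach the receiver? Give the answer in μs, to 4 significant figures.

2.375 μs

L = 71 × 8 = 568 bits.
Transmission delay = L/R = 568 / 250000000 = 2.272 μs.
Propagation delay = d/s = 31 m / 300000000 m/s = 0.103333 μs.
Total = 2.375 μs.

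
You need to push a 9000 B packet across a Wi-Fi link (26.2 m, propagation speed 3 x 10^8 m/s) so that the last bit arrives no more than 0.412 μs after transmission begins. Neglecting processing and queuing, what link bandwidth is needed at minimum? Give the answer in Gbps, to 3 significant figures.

L = 72000 bits.
Propagation delay = 26.2 / 300000000 = 0.0873333 μs.
Transmission budget = 0.412 − 0.0873333 = 0.324667 μs.
R ≥ L / t_tx = 72000 bits / 3.24667e-07 s = 222 Gbps.

222 Gbps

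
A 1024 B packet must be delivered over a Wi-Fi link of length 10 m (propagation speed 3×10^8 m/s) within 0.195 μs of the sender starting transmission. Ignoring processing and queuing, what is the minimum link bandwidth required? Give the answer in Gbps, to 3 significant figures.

L = 8192 bits.
Propagation delay = 10 / 300000000 = 0.0333333 μs.
Transmission budget = 0.195 − 0.0333333 = 0.161667 μs.
R ≥ L / t_tx = 8192 bits / 1.61667e-07 s = 50.7 Gbps.

50.7 Gbps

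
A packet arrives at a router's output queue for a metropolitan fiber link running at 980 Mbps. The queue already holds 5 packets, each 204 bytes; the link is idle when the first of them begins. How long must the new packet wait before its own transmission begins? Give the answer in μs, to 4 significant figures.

8.327 μs

Each queued packet: L/R = 1632/980000000 = 1.66531 μs.
5 queued → 8.32653 μs.
Queuing delay = 8.327 μs.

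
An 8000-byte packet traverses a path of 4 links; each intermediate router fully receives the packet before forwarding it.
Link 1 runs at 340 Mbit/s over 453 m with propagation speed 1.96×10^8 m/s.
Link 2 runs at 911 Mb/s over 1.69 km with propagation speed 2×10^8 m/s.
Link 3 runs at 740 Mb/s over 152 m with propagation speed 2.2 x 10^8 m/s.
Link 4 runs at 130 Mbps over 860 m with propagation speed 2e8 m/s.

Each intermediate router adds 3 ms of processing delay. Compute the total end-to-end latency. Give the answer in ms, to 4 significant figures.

L = 8000 × 8 = 64000 bits.
Transmission delays (L/R per hop): 0.188235, 0.0702525, 0.0864865, 0.492308 ms; sum = 0.837282 ms.
Propagation delays (d/s per hop): 0.00231122, 0.00845, 0.000690909, 0.0043 ms; sum = 0.0157521 ms.
Processing at 3 router(s): 3 × 3 ms = 9 ms.
End-to-end = 9.853 ms.

9.853 ms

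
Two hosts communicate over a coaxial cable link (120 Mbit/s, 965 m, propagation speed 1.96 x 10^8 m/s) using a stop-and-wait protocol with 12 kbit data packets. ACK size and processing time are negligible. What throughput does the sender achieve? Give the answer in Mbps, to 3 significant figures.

t_tx = L/R = 12000/120000000 = 0.0001 s.
t_prop = 965/196000000 = 4.92347e-06 s; RTT = 9.84694e-06 s.
Cycle = t_tx + RTT = 0.000109847 s.
Throughput = L / cycle = 12000 / 0.000109847 = 109 Mbps.

109 Mbps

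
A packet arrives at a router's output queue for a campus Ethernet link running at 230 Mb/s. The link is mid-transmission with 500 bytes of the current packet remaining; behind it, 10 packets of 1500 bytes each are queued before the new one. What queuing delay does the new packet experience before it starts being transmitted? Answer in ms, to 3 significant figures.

Each queued packet: L/R = 12000/230000000 = 0.0521739 ms.
10 queued → 0.521739 ms.
Plus remaining 4000 bits of current packet: 0.0173913 ms.
Queuing delay = 0.539 ms.

0.539 ms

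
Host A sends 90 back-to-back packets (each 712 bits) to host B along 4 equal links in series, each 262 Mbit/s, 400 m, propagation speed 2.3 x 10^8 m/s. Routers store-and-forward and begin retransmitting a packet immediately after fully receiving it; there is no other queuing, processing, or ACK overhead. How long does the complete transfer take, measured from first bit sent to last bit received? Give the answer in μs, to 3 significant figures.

260 μs

Per-hop transmission t_tx = L/R = 712/262000000 = 2.71756 μs.
Per-hop propagation t_prop = 400/2.3e+08 = 1.73913 μs.
Pipeline fill: first packet needs 4·t_tx to clear all hops; remaining 89 packets each add one t_tx.
Total = (4+90-1)·t_tx + 4·t_prop = 93·2.71756 + 4·1.73913 = 260 μs.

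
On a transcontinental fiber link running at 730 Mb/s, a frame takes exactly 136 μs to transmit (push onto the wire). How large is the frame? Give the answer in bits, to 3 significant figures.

L = R × t_tx = 730000000 b/s × 0.000136 s = 99280 bits.

99300 bits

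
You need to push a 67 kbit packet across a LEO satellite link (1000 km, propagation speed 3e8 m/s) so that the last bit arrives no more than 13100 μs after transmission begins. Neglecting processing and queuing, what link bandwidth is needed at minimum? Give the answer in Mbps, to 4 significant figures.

Propagation delay = 1000000 / 300000000 = 3333.33 μs.
Transmission budget = 13100 − 3333.33 = 9766.67 μs.
R ≥ L / t_tx = 67000 bits / 0.00976667 s = 6.860 Mbps.

6.860 Mbps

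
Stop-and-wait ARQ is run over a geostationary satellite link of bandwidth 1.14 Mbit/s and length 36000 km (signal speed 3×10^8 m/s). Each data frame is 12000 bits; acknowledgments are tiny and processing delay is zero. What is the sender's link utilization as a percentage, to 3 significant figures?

4.20 %

t_tx = L/R = 12000/1140000 = 0.0105263 s.
t_prop = 36000000/300000000 = 0.12 s; RTT = 0.24 s.
Cycle = t_tx + RTT = 0.250526 s.
Utilization = t_tx / cycle = 0.0105263/0.250526 = 4.20 %.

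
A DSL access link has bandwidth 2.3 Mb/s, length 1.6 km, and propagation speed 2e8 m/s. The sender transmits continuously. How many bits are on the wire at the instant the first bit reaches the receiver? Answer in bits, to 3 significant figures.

18.4 bits

Propagation delay = 1600 / 200000000 = 8e-06 s.
BDP = R × t_prop = 2300000 × 8e-06 = 18.4 bits.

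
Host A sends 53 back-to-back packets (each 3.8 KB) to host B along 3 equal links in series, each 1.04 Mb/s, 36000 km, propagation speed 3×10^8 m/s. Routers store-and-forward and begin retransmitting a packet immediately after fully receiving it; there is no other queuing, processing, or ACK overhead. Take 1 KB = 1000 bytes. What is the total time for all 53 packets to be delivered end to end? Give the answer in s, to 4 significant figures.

1.968 s

Per-hop transmission t_tx = L/R = 30400/1040000 = 0.0292308 s.
Per-hop propagation t_prop = 36000000/300000000 = 0.12 s.
Pipeline fill: first packet needs 3·t_tx to clear all hops; remaining 52 packets each add one t_tx.
Total = (3+53-1)·t_tx + 3·t_prop = 55·0.0292308 + 3·0.12 = 1.968 s.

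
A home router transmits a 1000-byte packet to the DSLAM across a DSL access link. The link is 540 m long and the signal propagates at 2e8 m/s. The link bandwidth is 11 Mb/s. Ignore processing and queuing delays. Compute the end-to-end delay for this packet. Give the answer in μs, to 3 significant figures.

730 μs

L = 1000 × 8 = 8000 bits.
Transmission delay = L/R = 8000 / 11000000 = 727.273 μs.
Propagation delay = d/s = 540 m / 200000000 m/s = 2.7 μs.
Total = 730 μs.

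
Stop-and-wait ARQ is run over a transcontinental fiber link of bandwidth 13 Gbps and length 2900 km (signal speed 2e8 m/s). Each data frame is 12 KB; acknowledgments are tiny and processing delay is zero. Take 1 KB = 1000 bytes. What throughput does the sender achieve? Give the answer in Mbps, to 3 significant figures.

t_tx = L/R = 96000/13000000000 = 7.38462e-06 s.
t_prop = 2900000/200000000 = 0.0145 s; RTT = 0.029 s.
Cycle = t_tx + RTT = 0.0290074 s.
Throughput = L / cycle = 96000 / 0.0290074 = 3.31 Mbps.

3.31 Mbps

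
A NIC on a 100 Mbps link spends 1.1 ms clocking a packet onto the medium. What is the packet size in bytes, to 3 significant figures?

13800 bytes

L = R × t_tx = 100000000 b/s × 0.0011 s = 110000 bits.
In bytes: 110000 / 8 = 13800 bytes.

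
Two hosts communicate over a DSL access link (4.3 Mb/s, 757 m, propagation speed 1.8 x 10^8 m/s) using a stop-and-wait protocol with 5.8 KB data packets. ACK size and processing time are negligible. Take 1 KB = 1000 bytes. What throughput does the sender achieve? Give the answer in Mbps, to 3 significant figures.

4.30 Mbps

t_tx = L/R = 46400/4300000 = 0.0107907 s.
t_prop = 757/180000000 = 4.20556e-06 s; RTT = 8.41111e-06 s.
Cycle = t_tx + RTT = 0.0107991 s.
Throughput = L / cycle = 46400 / 0.0107991 = 4.30 Mbps.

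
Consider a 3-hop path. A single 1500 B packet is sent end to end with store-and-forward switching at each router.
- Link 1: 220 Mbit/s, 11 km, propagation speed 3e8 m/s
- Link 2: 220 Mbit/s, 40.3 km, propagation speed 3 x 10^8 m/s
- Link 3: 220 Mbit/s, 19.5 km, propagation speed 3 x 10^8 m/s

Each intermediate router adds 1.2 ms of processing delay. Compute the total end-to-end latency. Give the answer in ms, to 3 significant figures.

L = 1500 × 8 = 12000 bits.
Transmission delay per hop = L/R = 12000/220000000 = 0.0545455 ms; 3 hops → 0.163636 ms.
Propagation delays (d/s per hop): 0.0366667, 0.134333, 0.065 ms; sum = 0.236 ms.
Processing at 2 router(s): 2 × 1.2 ms = 2.4 ms.
End-to-end = 2.80 ms.

2.80 ms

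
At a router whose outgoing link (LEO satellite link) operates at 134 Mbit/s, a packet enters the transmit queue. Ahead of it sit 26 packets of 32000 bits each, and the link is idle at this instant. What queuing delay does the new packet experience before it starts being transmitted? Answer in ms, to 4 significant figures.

6.209 ms

Each queued packet: L/R = 32000/134000000 = 0.238806 ms.
26 queued → 6.20896 ms.
Queuing delay = 6.209 ms.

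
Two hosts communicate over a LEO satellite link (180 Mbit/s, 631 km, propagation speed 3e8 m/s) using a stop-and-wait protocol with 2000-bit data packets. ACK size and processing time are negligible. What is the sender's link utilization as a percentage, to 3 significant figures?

0.263 %

t_tx = L/R = 2000/180000000 = 1.11111e-05 s.
t_prop = 631000/300000000 = 0.00210333 s; RTT = 0.00420667 s.
Cycle = t_tx + RTT = 0.00421778 s.
Utilization = t_tx / cycle = 1.11111e-05/0.00421778 = 0.263 %.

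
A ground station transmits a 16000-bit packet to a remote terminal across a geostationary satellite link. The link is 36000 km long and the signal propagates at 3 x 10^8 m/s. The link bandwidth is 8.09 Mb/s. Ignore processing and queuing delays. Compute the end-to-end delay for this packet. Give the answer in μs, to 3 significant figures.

122000 μs

Transmission delay = L/R = 16000 / 8090000 = 1977.75 μs.
Propagation delay = d/s = 36000000 m / 300000000 m/s = 120000 μs.
Total = 122000 μs.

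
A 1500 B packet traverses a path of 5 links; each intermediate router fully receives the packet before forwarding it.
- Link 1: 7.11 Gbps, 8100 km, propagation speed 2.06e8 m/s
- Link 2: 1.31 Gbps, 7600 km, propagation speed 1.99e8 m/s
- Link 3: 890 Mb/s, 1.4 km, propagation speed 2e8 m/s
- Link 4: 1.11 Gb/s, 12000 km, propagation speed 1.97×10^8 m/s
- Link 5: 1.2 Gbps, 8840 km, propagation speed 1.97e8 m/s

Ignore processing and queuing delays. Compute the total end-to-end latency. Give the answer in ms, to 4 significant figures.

183.4 ms

L = 1500 × 8 = 12000 bits.
Transmission delays (L/R per hop): 0.00168776, 0.00916031, 0.0134831, 0.0108108, 0.01 ms; sum = 0.045142 ms.
Propagation delays (d/s per hop): 39.3204, 38.191, 0.007, 60.9137, 44.8731 ms; sum = 183.305 ms.
End-to-end = 183.4 ms.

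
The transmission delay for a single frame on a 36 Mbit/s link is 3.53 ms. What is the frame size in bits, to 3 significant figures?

L = R × t_tx = 36000000 b/s × 0.00353 s = 127080 bits.

127000 bits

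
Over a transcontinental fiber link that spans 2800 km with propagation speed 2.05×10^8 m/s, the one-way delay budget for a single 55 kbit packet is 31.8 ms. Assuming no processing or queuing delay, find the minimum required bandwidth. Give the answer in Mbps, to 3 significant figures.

3.03 Mbps

Propagation delay = 2800000 / 2.05e+08 = 13.6585 ms.
Transmission budget = 31.8 − 13.6585 = 18.1415 ms.
R ≥ L / t_tx = 55000 bits / 0.0181415 s = 3.03 Mbps.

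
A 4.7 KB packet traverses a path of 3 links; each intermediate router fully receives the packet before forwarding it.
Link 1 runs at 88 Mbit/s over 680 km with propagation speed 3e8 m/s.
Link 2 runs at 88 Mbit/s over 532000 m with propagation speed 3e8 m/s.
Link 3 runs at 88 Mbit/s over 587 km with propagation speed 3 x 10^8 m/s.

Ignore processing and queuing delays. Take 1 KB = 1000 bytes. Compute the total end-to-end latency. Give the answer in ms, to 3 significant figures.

7.28 ms

L = 37600 bits.
Transmission delay per hop = L/R = 37600/88000000 = 0.427273 ms; 3 hops → 1.28182 ms.
Propagation delays (d/s per hop): 2.26667, 1.77333, 1.95667 ms; sum = 5.99667 ms.
End-to-end = 7.28 ms.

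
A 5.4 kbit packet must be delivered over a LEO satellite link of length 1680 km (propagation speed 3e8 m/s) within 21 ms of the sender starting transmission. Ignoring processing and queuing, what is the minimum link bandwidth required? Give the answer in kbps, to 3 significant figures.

351 kbps

Propagation delay = 1680000 / 300000000 = 5.6 ms.
Transmission budget = 21 − 5.6 = 15.4 ms.
R ≥ L / t_tx = 5400 bits / 0.0154 s = 351 kbps.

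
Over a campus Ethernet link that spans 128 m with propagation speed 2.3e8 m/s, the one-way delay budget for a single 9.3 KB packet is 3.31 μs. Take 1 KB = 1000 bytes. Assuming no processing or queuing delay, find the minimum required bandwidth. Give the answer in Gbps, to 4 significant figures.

27.02 Gbps

L = 74400 bits.
Propagation delay = 128 / 2.3e+08 = 0.556522 μs.
Transmission budget = 3.31 − 0.556522 = 2.75348 μs.
R ≥ L / t_tx = 74400 bits / 2.75348e-06 s = 27.02 Gbps.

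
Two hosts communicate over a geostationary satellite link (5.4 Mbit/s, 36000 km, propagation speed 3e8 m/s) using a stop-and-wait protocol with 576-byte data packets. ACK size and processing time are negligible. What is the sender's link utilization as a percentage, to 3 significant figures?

t_tx = L/R = 4608/5400000 = 0.000853333 s.
t_prop = 36000000/300000000 = 0.12 s; RTT = 0.24 s.
Cycle = t_tx + RTT = 0.240853 s.
Utilization = t_tx / cycle = 0.000853333/0.240853 = 0.354 %.

0.354 %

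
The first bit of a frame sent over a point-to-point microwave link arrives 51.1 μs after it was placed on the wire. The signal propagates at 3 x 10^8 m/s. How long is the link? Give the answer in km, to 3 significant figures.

15.3 km

d = s × t_prop = 300000000 × 5.11e-05 = 15.3 km.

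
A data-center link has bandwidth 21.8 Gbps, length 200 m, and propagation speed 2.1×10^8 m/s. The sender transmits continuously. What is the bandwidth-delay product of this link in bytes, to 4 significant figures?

Propagation delay = 200 / 210000000 = 9.52381e-07 s.
BDP = R × t_prop = 21800000000 × 9.52381e-07 = 20761.9 bits.
In bytes: 20761.9/8 = 2595 bytes.

2595 bytes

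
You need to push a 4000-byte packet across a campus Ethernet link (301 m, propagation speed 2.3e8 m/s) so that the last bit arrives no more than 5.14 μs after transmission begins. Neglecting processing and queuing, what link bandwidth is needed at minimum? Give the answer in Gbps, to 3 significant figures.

L = 32000 bits.
Propagation delay = 301 / 2.3e+08 = 1.3087 μs.
Transmission budget = 5.14 − 1.3087 = 3.8313 μs.
R ≥ L / t_tx = 32000 bits / 3.8313e-06 s = 8.35 Gbps.

8.35 Gbps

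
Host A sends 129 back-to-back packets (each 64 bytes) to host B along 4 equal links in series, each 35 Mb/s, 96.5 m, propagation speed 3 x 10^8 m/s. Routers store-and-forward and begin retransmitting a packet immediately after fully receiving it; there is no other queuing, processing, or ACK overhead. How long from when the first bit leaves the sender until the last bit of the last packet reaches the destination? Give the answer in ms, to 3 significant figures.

1.93 ms

Per-hop transmission t_tx = L/R = 512/35000000 = 0.0146286 ms.
Per-hop propagation t_prop = 96.5/300000000 = 0.000321667 ms.
Pipeline fill: first packet needs 4·t_tx to clear all hops; remaining 128 packets each add one t_tx.
Total = (4+129-1)·t_tx + 4·t_prop = 132·0.0146286 + 4·0.000321667 = 1.93 ms.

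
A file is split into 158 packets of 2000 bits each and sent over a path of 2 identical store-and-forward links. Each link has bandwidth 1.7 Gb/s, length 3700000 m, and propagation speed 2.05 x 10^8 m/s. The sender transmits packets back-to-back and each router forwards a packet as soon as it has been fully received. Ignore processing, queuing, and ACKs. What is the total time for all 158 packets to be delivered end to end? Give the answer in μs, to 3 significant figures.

Per-hop transmission t_tx = L/R = 2000/1700000000 = 1.17647 μs.
Per-hop propagation t_prop = 3700000/2.05e+08 = 18048.8 μs.
Pipeline fill: first packet needs 2·t_tx to clear all hops; remaining 157 packets each add one t_tx.
Total = (2+158-1)·t_tx + 2·t_prop = 159·1.17647 + 2·18048.8 = 36300 μs.

36300 μs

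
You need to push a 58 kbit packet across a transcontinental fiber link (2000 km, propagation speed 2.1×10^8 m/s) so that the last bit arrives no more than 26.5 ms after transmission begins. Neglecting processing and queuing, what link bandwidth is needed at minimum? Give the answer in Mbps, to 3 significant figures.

3.42 Mbps

Propagation delay = 2000000 / 210000000 = 9.52381 ms.
Transmission budget = 26.5 − 9.52381 = 16.9762 ms.
R ≥ L / t_tx = 58000 bits / 0.0169762 s = 3.42 Mbps.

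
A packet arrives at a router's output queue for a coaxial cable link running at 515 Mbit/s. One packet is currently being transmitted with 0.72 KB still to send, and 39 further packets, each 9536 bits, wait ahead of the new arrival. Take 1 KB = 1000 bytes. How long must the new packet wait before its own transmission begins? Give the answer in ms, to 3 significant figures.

0.733 ms

Each queued packet: L/R = 9536/515000000 = 0.0185165 ms.
39 queued → 0.722144 ms.
Plus remaining 5760 bits of current packet: 0.0111845 ms.
Queuing delay = 0.733 ms.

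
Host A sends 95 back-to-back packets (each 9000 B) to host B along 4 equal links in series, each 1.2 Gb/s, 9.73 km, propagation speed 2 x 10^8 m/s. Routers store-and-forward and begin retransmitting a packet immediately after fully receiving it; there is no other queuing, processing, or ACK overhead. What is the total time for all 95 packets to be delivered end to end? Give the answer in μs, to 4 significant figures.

6075 μs

Per-hop transmission t_tx = L/R = 72000/1200000000 = 60 μs.
Per-hop propagation t_prop = 9730/200000000 = 48.65 μs.
Pipeline fill: first packet needs 4·t_tx to clear all hops; remaining 94 packets each add one t_tx.
Total = (4+95-1)·t_tx + 4·t_prop = 98·60 + 4·48.65 = 6075 μs.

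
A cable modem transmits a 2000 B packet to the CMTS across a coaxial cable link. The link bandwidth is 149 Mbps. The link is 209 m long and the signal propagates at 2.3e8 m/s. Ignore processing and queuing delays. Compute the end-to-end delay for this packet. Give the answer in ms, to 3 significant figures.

L = 2000 × 8 = 16000 bits.
Transmission delay = L/R = 16000 / 149000000 = 0.107383 ms.
Propagation delay = d/s = 209 m / 2.3e+08 m/s = 0.000908696 ms.
Total = 0.108 ms.

0.108 ms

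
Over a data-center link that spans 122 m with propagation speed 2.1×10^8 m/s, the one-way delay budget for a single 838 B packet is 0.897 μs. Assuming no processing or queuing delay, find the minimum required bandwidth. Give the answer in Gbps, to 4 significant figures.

21.21 Gbps

L = 6704 bits.
Propagation delay = 122 / 210000000 = 0.580952 μs.
Transmission budget = 0.897 − 0.580952 = 0.316048 μs.
R ≥ L / t_tx = 6704 bits / 3.16048e-07 s = 21.21 Gbps.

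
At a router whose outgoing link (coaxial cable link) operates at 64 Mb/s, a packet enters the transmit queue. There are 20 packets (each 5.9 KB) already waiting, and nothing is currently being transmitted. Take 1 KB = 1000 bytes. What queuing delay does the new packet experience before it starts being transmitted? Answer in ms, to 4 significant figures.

Each queued packet: L/R = 47200/64000000 = 0.7375 ms.
20 queued → 14.75 ms.
Queuing delay = 14.75 ms.

14.75 ms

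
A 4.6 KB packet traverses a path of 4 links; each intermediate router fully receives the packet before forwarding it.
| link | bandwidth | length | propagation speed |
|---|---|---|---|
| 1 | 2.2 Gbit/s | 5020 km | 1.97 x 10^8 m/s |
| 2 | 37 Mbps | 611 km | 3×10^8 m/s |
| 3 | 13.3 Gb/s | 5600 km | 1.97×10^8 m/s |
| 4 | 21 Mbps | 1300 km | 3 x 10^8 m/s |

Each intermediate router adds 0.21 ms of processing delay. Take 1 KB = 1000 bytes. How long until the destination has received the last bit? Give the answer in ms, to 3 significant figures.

63.7 ms

L = 36800 bits.
Transmission delays (L/R per hop): 0.0167273, 0.994595, 0.00276692, 1.75238 ms; sum = 2.76647 ms.
Propagation delays (d/s per hop): 25.4822, 2.03667, 28.4264, 4.33333 ms; sum = 60.2786 ms.
Processing at 3 router(s): 3 × 0.21 ms = 0.63 ms.
End-to-end = 63.7 ms.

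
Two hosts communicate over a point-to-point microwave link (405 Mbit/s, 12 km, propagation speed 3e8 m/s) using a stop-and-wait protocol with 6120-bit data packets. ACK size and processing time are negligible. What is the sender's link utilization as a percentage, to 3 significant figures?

15.9 %

t_tx = L/R = 6120/405000000 = 1.51111e-05 s.
t_prop = 12000/300000000 = 4e-05 s; RTT = 8e-05 s.
Cycle = t_tx + RTT = 9.51111e-05 s.
Utilization = t_tx / cycle = 1.51111e-05/9.51111e-05 = 15.9 %.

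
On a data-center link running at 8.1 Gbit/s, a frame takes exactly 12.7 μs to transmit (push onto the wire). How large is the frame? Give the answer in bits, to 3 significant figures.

103000 bits

L = R × t_tx = 8100000000 b/s × 1.27e-05 s = 102870 bits.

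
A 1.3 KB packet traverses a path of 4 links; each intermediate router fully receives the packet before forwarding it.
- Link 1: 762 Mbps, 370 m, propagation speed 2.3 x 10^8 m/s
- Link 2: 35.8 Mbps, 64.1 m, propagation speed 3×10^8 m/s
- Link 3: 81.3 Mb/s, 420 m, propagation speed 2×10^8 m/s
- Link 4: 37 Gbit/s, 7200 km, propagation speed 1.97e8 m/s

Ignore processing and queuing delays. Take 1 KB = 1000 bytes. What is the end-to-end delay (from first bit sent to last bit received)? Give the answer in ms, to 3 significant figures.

L = 10400 bits.
Transmission delays (L/R per hop): 0.0136483, 0.290503, 0.127921, 0.000281081 ms; sum = 0.432353 ms.
Propagation delays (d/s per hop): 0.0016087, 0.000213667, 0.0021, 36.5482 ms; sum = 36.5521 ms.
End-to-end = 37.0 ms.

37.0 ms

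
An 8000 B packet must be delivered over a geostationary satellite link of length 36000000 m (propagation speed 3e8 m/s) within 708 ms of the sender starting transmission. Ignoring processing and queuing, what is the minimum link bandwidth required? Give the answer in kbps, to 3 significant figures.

109 kbps

L = 64000 bits.
Propagation delay = 36000000 / 300000000 = 120 ms.
Transmission budget = 708 − 120 = 588 ms.
R ≥ L / t_tx = 64000 bits / 0.588 s = 109 kbps.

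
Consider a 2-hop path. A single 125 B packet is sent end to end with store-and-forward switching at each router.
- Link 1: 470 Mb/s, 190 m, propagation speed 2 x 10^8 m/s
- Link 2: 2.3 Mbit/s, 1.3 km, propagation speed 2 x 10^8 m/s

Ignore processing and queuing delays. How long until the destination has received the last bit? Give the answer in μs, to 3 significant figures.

444 μs

L = 125 × 8 = 1000 bits.
Transmission delays (L/R per hop): 2.12766, 434.783 μs; sum = 436.91 μs.
Propagation delays (d/s per hop): 0.95, 6.5 μs; sum = 7.45 μs.
End-to-end = 444 μs.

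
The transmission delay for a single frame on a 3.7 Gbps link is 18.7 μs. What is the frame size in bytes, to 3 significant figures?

L = R × t_tx = 3700000000 b/s × 1.87e-05 s = 69190 bits.
In bytes: 69190 / 8 = 8650 bytes.

8650 bytes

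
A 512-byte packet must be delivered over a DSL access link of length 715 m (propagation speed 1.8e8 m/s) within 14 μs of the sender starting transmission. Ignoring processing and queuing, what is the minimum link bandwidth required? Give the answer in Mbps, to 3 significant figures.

L = 4096 bits.
Propagation delay = 715 / 180000000 = 3.97222 μs.
Transmission budget = 14 − 3.97222 = 10.0278 μs.
R ≥ L / t_tx = 4096 bits / 1.00278e-05 s = 408 Mbps.

408 Mbps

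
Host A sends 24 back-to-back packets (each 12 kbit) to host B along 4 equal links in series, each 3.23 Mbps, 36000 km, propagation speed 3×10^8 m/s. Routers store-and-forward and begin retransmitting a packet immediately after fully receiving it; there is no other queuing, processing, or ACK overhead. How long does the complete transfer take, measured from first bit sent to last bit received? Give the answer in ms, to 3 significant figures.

Per-hop transmission t_tx = L/R = 12000/3230000 = 3.71517 ms.
Per-hop propagation t_prop = 36000000/300000000 = 120 ms.
Pipeline fill: first packet needs 4·t_tx to clear all hops; remaining 23 packets each add one t_tx.
Total = (4+24-1)·t_tx + 4·t_prop = 27·3.71517 + 4·120 = 580 ms.

580 ms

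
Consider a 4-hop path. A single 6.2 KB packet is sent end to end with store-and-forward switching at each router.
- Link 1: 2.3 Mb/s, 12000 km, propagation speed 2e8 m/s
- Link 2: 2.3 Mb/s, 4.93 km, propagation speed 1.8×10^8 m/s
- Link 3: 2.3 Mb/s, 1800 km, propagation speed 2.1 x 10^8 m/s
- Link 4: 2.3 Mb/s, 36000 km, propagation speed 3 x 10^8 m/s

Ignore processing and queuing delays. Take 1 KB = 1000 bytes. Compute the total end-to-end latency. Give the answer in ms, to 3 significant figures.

275 ms

L = 49600 bits.
Transmission delay per hop = L/R = 49600/2300000 = 21.5652 ms; 4 hops → 86.2609 ms.
Propagation delays (d/s per hop): 60, 0.0273889, 8.57143, 120 ms; sum = 188.599 ms.
End-to-end = 275 ms.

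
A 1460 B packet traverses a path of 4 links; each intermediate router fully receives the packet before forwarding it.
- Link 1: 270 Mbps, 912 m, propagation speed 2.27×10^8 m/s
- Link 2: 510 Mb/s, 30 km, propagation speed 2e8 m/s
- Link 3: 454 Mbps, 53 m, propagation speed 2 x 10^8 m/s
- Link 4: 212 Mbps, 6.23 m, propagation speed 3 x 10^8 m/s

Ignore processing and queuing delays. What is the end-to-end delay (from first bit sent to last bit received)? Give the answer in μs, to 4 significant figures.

L = 1460 × 8 = 11680 bits.
Transmission delays (L/R per hop): 43.2593, 22.902, 25.7269, 55.0943 μs; sum = 146.982 μs.
Propagation delays (d/s per hop): 4.01762, 150, 0.265, 0.0207667 μs; sum = 154.303 μs.
End-to-end = 301.3 μs.

301.3 μs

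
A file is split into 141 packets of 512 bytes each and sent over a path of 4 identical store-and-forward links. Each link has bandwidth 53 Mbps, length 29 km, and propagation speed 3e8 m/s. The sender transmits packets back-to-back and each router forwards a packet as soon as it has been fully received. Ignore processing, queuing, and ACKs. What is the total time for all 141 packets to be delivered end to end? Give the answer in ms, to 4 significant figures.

11.52 ms

Per-hop transmission t_tx = L/R = 4096/53000000 = 0.077283 ms.
Per-hop propagation t_prop = 29000/300000000 = 0.0966667 ms.
Pipeline fill: first packet needs 4·t_tx to clear all hops; remaining 140 packets each add one t_tx.
Total = (4+141-1)·t_tx + 4·t_prop = 144·0.077283 + 4·0.0966667 = 11.52 ms.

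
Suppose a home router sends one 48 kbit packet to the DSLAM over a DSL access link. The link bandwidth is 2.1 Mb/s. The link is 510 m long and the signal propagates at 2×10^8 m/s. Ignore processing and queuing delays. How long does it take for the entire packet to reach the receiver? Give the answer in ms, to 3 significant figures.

22.9 ms

L = 48000 bits.
Transmission delay = L/R = 48000 / 2100000 = 22.8571 ms.
Propagation delay = d/s = 510 m / 200000000 m/s = 0.00255 ms.
Total = 22.9 ms.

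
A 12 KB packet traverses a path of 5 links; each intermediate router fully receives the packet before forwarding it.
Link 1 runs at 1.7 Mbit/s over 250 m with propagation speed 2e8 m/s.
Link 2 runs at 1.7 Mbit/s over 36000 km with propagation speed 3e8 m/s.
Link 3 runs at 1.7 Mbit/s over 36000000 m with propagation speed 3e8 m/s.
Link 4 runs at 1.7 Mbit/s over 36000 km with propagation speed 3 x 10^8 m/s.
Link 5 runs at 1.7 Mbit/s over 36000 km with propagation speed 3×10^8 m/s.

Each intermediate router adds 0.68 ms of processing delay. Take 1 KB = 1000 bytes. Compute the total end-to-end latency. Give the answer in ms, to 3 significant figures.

L = 96000 bits.
Transmission delay per hop = L/R = 96000/1700000 = 56.4706 ms; 5 hops → 282.353 ms.
Propagation delays (d/s per hop): 0.00125, 120, 120, 120, 120 ms; sum = 480.001 ms.
Processing at 4 router(s): 4 × 0.68 ms = 2.72 ms.
End-to-end = 765 ms.

765 ms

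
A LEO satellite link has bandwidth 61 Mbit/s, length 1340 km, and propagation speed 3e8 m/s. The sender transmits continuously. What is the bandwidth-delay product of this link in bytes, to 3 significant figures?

Propagation delay = 1340000 / 300000000 = 0.00446667 s.
BDP = R × t_prop = 61000000 × 0.00446667 = 272467 bits.
In bytes: 272467/8 = 34100 bytes.

34100 bytes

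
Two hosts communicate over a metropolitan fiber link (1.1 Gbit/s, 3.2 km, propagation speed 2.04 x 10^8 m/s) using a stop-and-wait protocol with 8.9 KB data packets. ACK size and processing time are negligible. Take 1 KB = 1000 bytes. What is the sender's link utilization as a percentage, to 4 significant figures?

67.35 %

t_tx = L/R = 71200/1100000000 = 6.47273e-05 s.
t_prop = 3200/204000000 = 1.56863e-05 s; RTT = 3.13725e-05 s.
Cycle = t_tx + RTT = 9.60998e-05 s.
Utilization = t_tx / cycle = 6.47273e-05/9.60998e-05 = 67.35 %.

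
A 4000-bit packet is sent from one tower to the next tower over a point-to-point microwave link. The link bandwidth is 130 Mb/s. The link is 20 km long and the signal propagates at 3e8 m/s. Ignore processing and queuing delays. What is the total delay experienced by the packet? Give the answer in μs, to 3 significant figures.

97.4 μs

Transmission delay = L/R = 4000 / 130000000 = 30.7692 μs.
Propagation delay = d/s = 20000 m / 300000000 m/s = 66.6667 μs.
Total = 97.4 μs.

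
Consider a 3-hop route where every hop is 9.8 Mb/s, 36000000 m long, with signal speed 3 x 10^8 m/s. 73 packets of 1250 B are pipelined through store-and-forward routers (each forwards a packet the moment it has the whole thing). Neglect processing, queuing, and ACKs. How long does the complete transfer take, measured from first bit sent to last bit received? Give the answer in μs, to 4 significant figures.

Per-hop transmission t_tx = L/R = 10000/9800000 = 1020.41 μs.
Per-hop propagation t_prop = 36000000/300000000 = 120000 μs.
Pipeline fill: first packet needs 3·t_tx to clear all hops; remaining 72 packets each add one t_tx.
Total = (3+73-1)·t_tx + 3·t_prop = 75·1020.41 + 3·120000 = 436500 μs.

436500 μs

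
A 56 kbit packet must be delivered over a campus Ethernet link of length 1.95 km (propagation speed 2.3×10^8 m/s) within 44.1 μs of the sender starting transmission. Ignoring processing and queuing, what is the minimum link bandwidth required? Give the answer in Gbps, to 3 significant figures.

1.57 Gbps

Propagation delay = 1950 / 2.3e+08 = 8.47826 μs.
Transmission budget = 44.1 − 8.47826 = 35.6217 μs.
R ≥ L / t_tx = 56000 bits / 3.56217e-05 s = 1.57 Gbps.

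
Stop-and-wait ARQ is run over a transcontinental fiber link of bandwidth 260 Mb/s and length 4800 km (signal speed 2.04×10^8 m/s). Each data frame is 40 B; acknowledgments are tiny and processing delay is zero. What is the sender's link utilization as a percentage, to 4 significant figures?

0.002615 %

t_tx = L/R = 320/260000000 = 1.23077e-06 s.
t_prop = 4800000/204000000 = 0.0235294 s; RTT = 0.0470588 s.
Cycle = t_tx + RTT = 0.0470601 s.
Utilization = t_tx / cycle = 1.23077e-06/0.0470601 = 0.002615 %.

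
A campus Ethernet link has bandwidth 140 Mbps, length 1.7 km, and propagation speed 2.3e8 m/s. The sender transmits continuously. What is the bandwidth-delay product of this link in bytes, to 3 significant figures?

129 bytes

Propagation delay = 1700 / 2.3e+08 = 7.3913e-06 s.
BDP = R × t_prop = 140000000 × 7.3913e-06 = 1034.78 bits.
In bytes: 1034.78/8 = 129 bytes.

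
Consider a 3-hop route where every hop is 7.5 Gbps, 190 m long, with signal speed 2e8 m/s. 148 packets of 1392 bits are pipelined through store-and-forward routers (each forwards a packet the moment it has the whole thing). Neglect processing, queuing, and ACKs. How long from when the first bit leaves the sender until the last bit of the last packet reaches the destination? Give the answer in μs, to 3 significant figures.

Per-hop transmission t_tx = L/R = 1392/7500000000 = 0.1856 μs.
Per-hop propagation t_prop = 190/200000000 = 0.95 μs.
Pipeline fill: first packet needs 3·t_tx to clear all hops; remaining 147 packets each add one t_tx.
Total = (3+148-1)·t_tx + 3·t_prop = 150·0.1856 + 3·0.95 = 30.7 μs.

30.7 μs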